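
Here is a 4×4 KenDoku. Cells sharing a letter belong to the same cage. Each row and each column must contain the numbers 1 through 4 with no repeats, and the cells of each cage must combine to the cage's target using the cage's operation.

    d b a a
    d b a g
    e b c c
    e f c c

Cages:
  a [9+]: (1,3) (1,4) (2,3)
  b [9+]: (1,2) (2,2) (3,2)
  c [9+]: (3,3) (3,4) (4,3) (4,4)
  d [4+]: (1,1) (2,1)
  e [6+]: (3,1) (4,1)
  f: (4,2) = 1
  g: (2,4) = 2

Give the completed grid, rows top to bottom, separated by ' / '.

Cage g is a single given cell, which forces (2,4) = 2.
Cage f is a single given cell, so (4,2) = 1.
The 4 cells of cage c must have sum 9, leaving (3,3) = 3.
The 4 cells of cage c must have sum 9, leaving (3,4) = 1.
The 4 cells of cage c must have sum 9, which forces (4,3) = 2.
The 4 cells of cage c must have sum 9, leaving (4,4) = 3.
Column 3 now contains 2; hence (1,3) = 1.
3 is placed in column 4; hence (1,4) = 4.
Column 3 already has 3, leaving (2,3) = 4.
Cage e's pair has sum 6, which forces (3,1) = 2.
Row 3 now contains 2; hence (3,2) = 4.
Row 4 already has 2, leaving (4,1) = 4.
Row 1 already has 1, which forces (1,1) = 3.
Cage b needs sum 9; hence (1,2) = 2.
Cage d's pair has sum 4, which forces (2,1) = 1.
4 is placed in row 2, which forces (2,2) = 3.

3 2 1 4 / 1 3 4 2 / 2 4 3 1 / 4 1 2 3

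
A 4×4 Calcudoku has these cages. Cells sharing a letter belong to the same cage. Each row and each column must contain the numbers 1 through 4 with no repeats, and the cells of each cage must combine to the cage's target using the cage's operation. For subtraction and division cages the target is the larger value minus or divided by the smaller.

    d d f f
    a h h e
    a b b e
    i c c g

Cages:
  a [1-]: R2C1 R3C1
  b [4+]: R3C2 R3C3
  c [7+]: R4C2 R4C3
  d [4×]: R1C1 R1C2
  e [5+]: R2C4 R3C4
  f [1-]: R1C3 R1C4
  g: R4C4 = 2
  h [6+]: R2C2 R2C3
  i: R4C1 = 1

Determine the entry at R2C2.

2

I is a freebie, leaving R4C1 = 1.
G is a freebie, leaving R4C4 = 2.
Column 1 already has 1, which forces R1C1 = 4.
Cage d needs two cells with product 4, which forces R1C2 = 1.
Row 1 now contains 1; hence R1C4 = 3.
Column 2 already has 1; hence R3C2 = 3.
3 is placed in row 3, which forces R3C3 = 1.
1 is placed in row 3, which forces R3C4 = 4.
Column 2 already has 3; hence R4C2 = 4.
4 is placed in row 4; hence R4C3 = 3.
Row 1 now contains 3, leaving R1C3 = 2.
The two cells of cage a must have difference 1, leaving R2C1 = 3.
4 is placed in column 2, which forces R2C2 = 2.
Cage h needs two cells with sum 6, so R2C3 = 4.
4 is placed in column 4, so R2C4 = 1.
3 is placed in row 3, leaving R3C1 = 2.
The full grid is 4 1 2 3 / 3 2 4 1 / 2 3 1 4 / 1 4 3 2.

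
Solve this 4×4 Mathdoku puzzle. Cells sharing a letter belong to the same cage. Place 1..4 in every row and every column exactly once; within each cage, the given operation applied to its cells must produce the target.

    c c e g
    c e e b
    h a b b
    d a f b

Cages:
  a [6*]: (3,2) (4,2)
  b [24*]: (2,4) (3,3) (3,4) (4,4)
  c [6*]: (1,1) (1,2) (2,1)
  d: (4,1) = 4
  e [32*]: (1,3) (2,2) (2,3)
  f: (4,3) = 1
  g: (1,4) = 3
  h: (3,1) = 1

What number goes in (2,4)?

The 3 cells of cage e must have product 32, so (1,3) = 4.
Cage g is a single given cell; hence (1,4) = 3.
Cage e has product 32, which forces (2,2) = 4.
Cage e needs product 32, leaving (2,3) = 2.
2 is placed in row 2; hence (2,4) = 1.
Cage h is a single given cell, which forces (3,1) = 1.
Row 3 already has 1, which forces (3,3) = 3.
Cage d is a single given cell, leaving (4,1) = 4.
Cage f is a single given cell, leaving (4,3) = 1.
Row 4 now contains 4, so (4,4) = 2.
Column 1 already has 1; hence (1,1) = 2.
Cage c needs product 6; hence (1,2) = 1.
Row 2 now contains 1, which forces (2,1) = 3.
3 is placed in row 3; hence (3,2) = 2.
Column 4 already has 2; hence (3,4) = 4.
Row 4 now contains 2; hence (4,2) = 3.
The full grid is 2 1 4 3 / 3 4 2 1 / 1 2 3 4 / 4 3 1 2.

1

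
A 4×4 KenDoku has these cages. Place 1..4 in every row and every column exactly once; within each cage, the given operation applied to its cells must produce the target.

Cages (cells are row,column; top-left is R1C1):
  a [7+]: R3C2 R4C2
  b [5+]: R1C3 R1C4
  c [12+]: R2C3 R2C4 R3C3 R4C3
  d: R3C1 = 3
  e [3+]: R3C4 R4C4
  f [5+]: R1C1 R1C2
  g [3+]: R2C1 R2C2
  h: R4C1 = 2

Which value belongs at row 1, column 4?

Cage d is given, which forces R3C1 = 3.
3 is placed in row 3, leaving R3C2 = 4.
Cage h is given, leaving R4C1 = 2.
4 is placed in column 2; hence R4C2 = 3.
Row 4 already has 2, so R4C4 = 1.
Cage f's pair has sum 5, so R1C1 = 4.
Cage f needs two cells with sum 5, leaving R1C2 = 1.
2 is placed in column 1, so R2C1 = 1.
Cage g's pair has sum 3; hence R2C2 = 2.
The 4 cells of cage c must have sum 12, so R2C3 = 3.
The 4 cells of cage c must have sum 12; hence R2C4 = 4.
Cage c has sum 12, which forces R3C3 = 1.
Column 4 now contains 1, which forces R3C4 = 2.
Row 4 already has 1, which forces R4C3 = 4.
3 is placed in column 3, leaving R1C3 = 2.
2 is placed in column 4, leaving R1C4 = 3.
The full grid is 4 1 2 3 / 1 2 3 4 / 3 4 1 2 / 2 3 4 1.

3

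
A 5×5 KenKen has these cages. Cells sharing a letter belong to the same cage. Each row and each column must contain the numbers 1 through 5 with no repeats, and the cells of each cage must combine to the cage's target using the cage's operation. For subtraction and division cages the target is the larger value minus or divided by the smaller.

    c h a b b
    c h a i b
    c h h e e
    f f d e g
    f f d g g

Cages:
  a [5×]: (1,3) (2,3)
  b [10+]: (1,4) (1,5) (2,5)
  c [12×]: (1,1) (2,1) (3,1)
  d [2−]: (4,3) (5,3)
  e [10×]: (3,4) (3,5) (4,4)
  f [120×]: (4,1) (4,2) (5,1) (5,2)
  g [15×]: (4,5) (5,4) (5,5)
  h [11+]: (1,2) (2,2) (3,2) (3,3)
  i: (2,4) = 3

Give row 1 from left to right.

3 5 1 4 2

I is a freebie, so (2,4) = 3.
Column 4 needs a 4, and only (1,4) is open for it.
Row 2 needs a 2, and only (2,2) is open for it.
The only place for 2 in row 1 is (1,5).
The 3 cells of cage b must have sum 10, which forces (2,5) = 4.
Cage c has product 12, so (1,1) = 3.
Row 2 now contains 4; hence (2,1) = 1.
Row 2 now contains 1, so (2,3) = 5.
Cage c has product 12, which forces (3,1) = 4.
5 is placed in column 3, which forces (1,3) = 1.
Column 3 already has 1, so (3,3) = 3.
1 is placed in row 1, leaving (1,2) = 5.
The 4 cells of cage h must have sum 11, leaving (3,2) = 1.
1 is placed in row 3, which forces (3,5) = 5.
Row 3 now contains 5; hence (3,4) = 2.
Cage e has product 10, which forces (4,4) = 1.
1 is placed in row 4; hence (4,5) = 3.
Cage g needs product 15, leaving (5,4) = 5.
3 is placed in column 5, leaving (5,5) = 1.
The 4 cells of cage f must have product 120; hence (4,1) = 5.
3 is placed in row 4; hence (4,2) = 4.
Row 4 now contains 4, so (4,3) = 2.
5 is placed in row 5, so (5,1) = 2.
Cage f needs product 120; hence (5,2) = 3.
Column 3 now contains 2, leaving (5,3) = 4.
Filled in: 3 5 1 4 2 / 1 2 5 3 4 / 4 1 3 2 5 / 5 4 2 1 3 / 2 3 4 5 1.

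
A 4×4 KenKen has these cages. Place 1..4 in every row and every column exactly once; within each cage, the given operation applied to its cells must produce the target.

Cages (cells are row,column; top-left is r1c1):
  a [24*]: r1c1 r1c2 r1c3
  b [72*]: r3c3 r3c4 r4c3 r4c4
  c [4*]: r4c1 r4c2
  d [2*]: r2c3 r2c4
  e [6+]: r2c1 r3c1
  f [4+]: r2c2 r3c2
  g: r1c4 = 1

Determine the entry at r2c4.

2

Cage g is a single given cell, so r1c4 = 1.
Column 4 already has 1; hence r2c4 = 2.
2 is placed in row 2, so r2c1 = 4.
2 is placed in row 2, leaving r2c3 = 1.
The two cells of cage e must have sum 6, which forces r3c1 = 2.
2 is placed in row 3, which forces r3c3 = 3.
Row 3 already has 3, which forces r3c4 = 4.
Column 1 now contains 4, which forces r4c1 = 1.
Row 4 already has 1, so r4c2 = 4.
Column 3 already has 3, leaving r4c3 = 2.
4 is placed in column 4, which forces r4c4 = 3.
2 is placed in column 1, so r1c1 = 3.
The 3 cells of cage a must have product 24, leaving r1c2 = 2.
2 is placed in column 3, so r1c3 = 4.
Row 2 already has 1; hence r2c2 = 3.
Row 3 already has 3, which forces r3c2 = 1.
Filled in: 3 2 4 1 / 4 3 1 2 / 2 1 3 4 / 1 4 2 3.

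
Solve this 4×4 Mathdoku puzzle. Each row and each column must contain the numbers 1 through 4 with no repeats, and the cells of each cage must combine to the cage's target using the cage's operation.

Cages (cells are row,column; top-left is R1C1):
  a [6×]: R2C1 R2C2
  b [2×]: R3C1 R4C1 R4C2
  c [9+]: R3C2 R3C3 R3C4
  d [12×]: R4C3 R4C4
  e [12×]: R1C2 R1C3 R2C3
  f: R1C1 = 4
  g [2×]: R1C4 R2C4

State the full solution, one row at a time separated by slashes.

4 3 1 2 / 3 2 4 1 / 1 4 2 3 / 2 1 3 4

Cage f is given, which forces R1C1 = 4.
Cage b needs product 2, leaving R3C1 = 1.
Cage b has product 2, which forces R4C1 = 2.
Cage b needs product 2; hence R4C2 = 1.
Column 1 now contains 2, so R2C1 = 3.
The two cells of cage a must have product 6, so R2C2 = 2.
2 is placed in row 2, which forces R2C3 = 4.
2 is placed in row 2; hence R2C4 = 1.
4 is placed in column 3, so R4C3 = 3.
Row 4 already has 3; hence R4C4 = 4.
2 is placed in column 2, leaving R1C2 = 3.
3 is placed in column 3, so R1C3 = 1.
Column 4 already has 1, so R1C4 = 2.
Cage c needs sum 9, which forces R3C2 = 4.
3 is placed in column 3, which forces R3C3 = 2.
Cage c needs sum 9, leaving R3C4 = 3.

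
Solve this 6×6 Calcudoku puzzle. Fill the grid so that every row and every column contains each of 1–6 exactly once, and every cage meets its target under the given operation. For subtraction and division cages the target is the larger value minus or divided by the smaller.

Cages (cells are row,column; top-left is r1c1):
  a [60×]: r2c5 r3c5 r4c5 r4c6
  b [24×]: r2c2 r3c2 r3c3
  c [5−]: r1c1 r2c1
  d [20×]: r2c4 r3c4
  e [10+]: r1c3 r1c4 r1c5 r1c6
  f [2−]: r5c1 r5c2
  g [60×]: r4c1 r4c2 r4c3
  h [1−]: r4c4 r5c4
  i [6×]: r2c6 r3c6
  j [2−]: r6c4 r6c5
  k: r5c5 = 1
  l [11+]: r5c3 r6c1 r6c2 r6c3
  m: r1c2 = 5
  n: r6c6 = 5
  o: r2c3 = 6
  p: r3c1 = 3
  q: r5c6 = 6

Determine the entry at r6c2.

1

M is a freebie, leaving r1c2 = 5.
O is a freebie, which forces r2c3 = 6.
P is a freebie, which forces r3c1 = 3.
K is a freebie; hence r5c5 = 1.
Q is a freebie, so r5c6 = 6.
Cage n is given; hence r6c6 = 5.
Cage c's pair has difference 5; hence r1c1 = 6.
6 is placed in row 2, which forces r2c1 = 1.
Cage i's pair has product 6, leaving r2c6 = 3.
The two cells of cage i must have product 6; hence r3c6 = 2.
Column 6 already has 2, which forces r4c6 = 1.
Column 6 already has 1; hence r1c6 = 4.
The 3 cells of cage b must have product 24, leaving r2c2 = 4.
4 is placed in row 2, which forces r2c4 = 5.
Row 2 now contains 5, which forces r2c5 = 2.
The 3 cells of cage b must have product 24, which forces r3c2 = 6.
Cage b needs product 24, which forces r3c3 = 1.
5 is placed in column 4; hence r3c4 = 4.
Row 3 already has 4, which forces r3c5 = 5.
Column 2 now contains 6, which forces r4c2 = 3.
Row 4 now contains 3, so r4c5 = 6.
Column 2 now contains 3, which forces r5c2 = 2.
Row 5 already has 2, so r5c4 = 3.
Column 2 already has 2, leaving r6c2 = 1.
Cage e needs sum 10; hence r1c3 = 2.
Cage e needs sum 10, leaving r1c4 = 1.
Column 5 now contains 2; hence r1c5 = 3.
6 is placed in row 4, leaving r4c4 = 2.
The two cells of cage f must have difference 2, which forces r5c1 = 4.
Row 5 already has 4, which forces r5c3 = 5.
4 is placed in column 1, so r6c1 = 2.
2 is placed in column 3, so r6c3 = 3.
Column 4 already has 2, which forces r6c4 = 6.
Cage j needs two cells with difference 2, which forces r6c5 = 4.
4 is placed in column 1; hence r4c1 = 5.
5 is placed in column 3; hence r4c3 = 4.
Completed grid: 6 5 2 1 3 4 / 1 4 6 5 2 3 / 3 6 1 4 5 2 / 5 3 4 2 6 1 / 4 2 5 3 1 6 / 2 1 3 6 4 5.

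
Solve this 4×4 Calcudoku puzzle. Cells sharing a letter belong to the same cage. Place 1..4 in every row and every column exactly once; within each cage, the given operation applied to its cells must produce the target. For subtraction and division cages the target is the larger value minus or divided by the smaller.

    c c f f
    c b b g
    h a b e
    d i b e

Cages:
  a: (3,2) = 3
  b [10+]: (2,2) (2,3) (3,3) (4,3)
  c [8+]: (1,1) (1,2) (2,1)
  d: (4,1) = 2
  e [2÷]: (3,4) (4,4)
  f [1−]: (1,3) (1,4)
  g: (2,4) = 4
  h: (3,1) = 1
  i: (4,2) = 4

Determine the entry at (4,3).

3

G is a freebie, which forces (2,4) = 4.
H is a freebie, which forces (3,1) = 1.
Cage a is given, leaving (3,2) = 3.
Row 3 already has 1, leaving (3,4) = 2.
Cage d is a single given cell, which forces (4,1) = 2.
I is a freebie; hence (4,2) = 4.
Column 4 already has 2, which forces (4,4) = 1.
Cage c needs sum 8; hence (1,1) = 4.
The 3 cells of cage c must have sum 8, so (1,2) = 1.
Row 1 now contains 4, so (1,3) = 2.
Column 4 now contains 1; hence (1,4) = 3.
Column 1 already has 2; hence (2,1) = 3.
Column 2 now contains 1; hence (2,2) = 2.
2 is placed in column 3, which forces (2,3) = 1.
2 is placed in row 3, which forces (3,3) = 4.
Row 4 already has 1, which forces (4,3) = 3.
Completed grid: 4 1 2 3 / 3 2 1 4 / 1 3 4 2 / 2 4 3 1.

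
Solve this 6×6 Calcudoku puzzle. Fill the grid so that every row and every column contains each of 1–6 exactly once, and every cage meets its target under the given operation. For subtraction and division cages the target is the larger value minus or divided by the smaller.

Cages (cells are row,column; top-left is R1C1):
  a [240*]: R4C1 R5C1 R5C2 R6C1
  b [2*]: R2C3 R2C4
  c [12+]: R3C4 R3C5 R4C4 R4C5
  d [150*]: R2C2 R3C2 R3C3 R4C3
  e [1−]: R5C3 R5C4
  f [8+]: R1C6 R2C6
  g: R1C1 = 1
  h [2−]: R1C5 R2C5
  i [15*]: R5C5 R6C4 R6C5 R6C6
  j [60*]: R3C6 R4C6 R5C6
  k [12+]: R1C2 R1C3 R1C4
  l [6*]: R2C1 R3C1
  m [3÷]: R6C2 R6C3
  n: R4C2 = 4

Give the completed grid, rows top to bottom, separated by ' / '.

1 3 4 5 6 2 / 3 5 1 2 4 6 / 2 1 5 6 3 4 / 5 4 6 1 2 3 / 6 2 3 4 1 5 / 4 6 2 3 5 1

Cage g is a single given cell, leaving R1C1 = 1.
Cage n is given, so R4C2 = 4.
Cage i needs product 15, so R5C5 = 1.
Row 2 needs a 4, and only R2C5 is open for it.
Row 6 needs a 4, and only R6C1 is open for it.
Column 6 needs a 1, and only R6C6 is open for it.
R2C3 and R2C4 in row 2 are {1, 2}; hence R2C1 = 3.
Cage l needs two cells with product 6, which forces R3C1 = 2.
Cage a has product 240; hence R5C2 = 2.
Column 2 already has 2; hence R6C2 = 6.
Row 6 already has 6, which forces R6C3 = 2.
6 is placed in column 2, so R2C2 = 5.
2 is placed in column 3, which forces R2C3 = 1.
Cage b needs two cells with product 2, leaving R2C4 = 2.
Row 2 now contains 5, which forces R2C6 = 6.
The 4 cells of cage d must have product 150; hence R3C2 = 1.
5 is placed in column 2, leaving R1C2 = 3.
The two cells of cage f must have sum 8; hence R1C6 = 2.
2 is placed in row 1, leaving R1C5 = 6.
Row 4 needs a 1, and only R4C4 is open for it.
In row 4, 2 can only go at R4C5, so R4C5 = 2.
The only place for 3 in row 4 is R4C6.
In row 3, 3 can only go at R3C5, so R3C5 = 3.
Cage c has sum 12; hence R3C4 = 6.
Cage i has product 15, so R6C4 = 3.
Column 5 now contains 3, so R6C5 = 5.
Row 3 already has 6, so R3C3 = 5.
5 is placed in row 3, which forces R3C6 = 4.
Cage d has product 150, so R4C3 = 6.
4 is placed in column 6, leaving R5C6 = 5.
5 is placed in column 3, so R1C3 = 4.
Cage k has sum 12, leaving R1C4 = 5.
Row 4 already has 6, leaving R4C1 = 5.
5 is placed in row 5; hence R5C1 = 6.
Cage e's pair has difference 1, which forces R5C3 = 3.
5 is placed in row 5, which forces R5C4 = 4.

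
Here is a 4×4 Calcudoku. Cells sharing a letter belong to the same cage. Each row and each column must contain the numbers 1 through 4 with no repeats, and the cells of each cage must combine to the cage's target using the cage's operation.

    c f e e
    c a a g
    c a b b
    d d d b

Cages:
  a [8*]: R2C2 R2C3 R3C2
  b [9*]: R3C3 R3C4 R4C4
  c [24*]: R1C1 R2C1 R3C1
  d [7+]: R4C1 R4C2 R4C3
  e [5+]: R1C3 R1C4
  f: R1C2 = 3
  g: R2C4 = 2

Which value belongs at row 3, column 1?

4

Cage f is a single given cell, so R1C2 = 3.
G is a freebie, leaving R2C4 = 2.
The 3 cells of cage b must have product 9; hence R3C3 = 3.
The 3 cells of cage b must have product 9; hence R3C4 = 1.
Cage b needs product 9; hence R4C4 = 3.
The two cells of cage e must have sum 5, leaving R1C3 = 1.
1 is placed in column 4, leaving R1C4 = 4.
Cage c has product 24, so R2C1 = 3.
1 is placed in column 3, which forces R2C3 = 4.
The 3 cells of cage a must have product 8, leaving R3C2 = 2.
Column 3 now contains 4, so R4C3 = 2.
Row 1 already has 4, so R1C1 = 2.
Row 2 already has 4, so R2C2 = 1.
Row 3 already has 2, leaving R3C1 = 4.
4 is placed in column 1, which forces R4C1 = 1.
Column 2 now contains 1, leaving R4C2 = 4.
The full grid is 2 3 1 4 / 3 1 4 2 / 4 2 3 1 / 1 4 2 3.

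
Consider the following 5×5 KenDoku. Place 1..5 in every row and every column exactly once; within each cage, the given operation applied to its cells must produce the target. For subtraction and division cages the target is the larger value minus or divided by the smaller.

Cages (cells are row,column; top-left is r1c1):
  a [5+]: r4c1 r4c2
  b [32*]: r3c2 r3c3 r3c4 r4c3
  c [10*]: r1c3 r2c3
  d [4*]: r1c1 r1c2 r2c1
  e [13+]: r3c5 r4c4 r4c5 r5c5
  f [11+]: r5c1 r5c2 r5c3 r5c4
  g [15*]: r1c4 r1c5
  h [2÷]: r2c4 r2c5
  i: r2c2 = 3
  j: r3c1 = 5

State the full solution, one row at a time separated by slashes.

I is a freebie, leaving r2c2 = 3.
J is a freebie, so r3c1 = 5.
Cage b needs product 32, leaving r4c3 = 4.
Cage a's pair has sum 5; hence r4c1 = 3.
Cage a's pair has sum 5, leaving r4c2 = 2.
Cage d has product 4, so r1c1 = 4.
Column 2 now contains 2; hence r1c2 = 1.
Cage d needs product 4, so r2c1 = 1.
Column 2 already has 1, leaving r3c2 = 4.
1 is placed in column 1, which forces r5c1 = 2.
Column 2 already has 1, so r5c2 = 5.
The 4 cells of cage e must have sum 13; hence r3c5 = 3.
The 4 cells of cage e must have sum 13; hence r5c5 = 4.
The two cells of cage g must have product 15, which forces r1c4 = 3.
3 is placed in column 5, so r1c5 = 5.
Cage h's pair has quotient 2, leaving r2c4 = 4.
4 is placed in column 5, so r2c5 = 2.
Column 5 already has 5; hence r4c5 = 1.
3 is placed in column 4, so r5c4 = 1.
Row 1 now contains 5; hence r1c3 = 2.
Row 2 now contains 2, which forces r2c3 = 5.
Cage b has product 32, leaving r3c3 = 1.
1 is placed in column 4; hence r3c4 = 2.
Row 4 now contains 1, so r4c4 = 5.
Row 5 already has 1, so r5c3 = 3.

4 1 2 3 5 / 1 3 5 4 2 / 5 4 1 2 3 / 3 2 4 5 1 / 2 5 3 1 4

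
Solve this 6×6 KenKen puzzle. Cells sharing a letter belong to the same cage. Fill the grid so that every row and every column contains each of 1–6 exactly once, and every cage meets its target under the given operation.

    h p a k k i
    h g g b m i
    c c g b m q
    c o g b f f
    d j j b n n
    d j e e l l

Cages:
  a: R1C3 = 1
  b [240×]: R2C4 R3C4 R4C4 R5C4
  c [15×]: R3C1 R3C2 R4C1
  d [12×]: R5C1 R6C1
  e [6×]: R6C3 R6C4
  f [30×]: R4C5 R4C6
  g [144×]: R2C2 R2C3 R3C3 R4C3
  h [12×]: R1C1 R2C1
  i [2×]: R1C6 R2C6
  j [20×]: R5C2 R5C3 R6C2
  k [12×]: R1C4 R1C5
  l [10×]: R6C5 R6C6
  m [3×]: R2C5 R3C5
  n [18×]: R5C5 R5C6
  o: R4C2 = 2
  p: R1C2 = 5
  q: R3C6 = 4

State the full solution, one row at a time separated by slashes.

Cage p is given; hence R1C2 = 5.
Cage a is given, so R1C3 = 1.
Row 1 now contains 1, so R1C6 = 2.
Column 6 now contains 2, which forces R2C6 = 1.
Cage q is a single given cell, which forces R3C6 = 4.
O is a freebie, which forces R4C2 = 2.
Column 6 now contains 2, so R6C6 = 5.
1 is placed in row 2, so R2C5 = 3.
The two cells of cage m must have product 3, so R3C5 = 1.
The two cells of cage f must have product 30, which forces R4C5 = 5.
Column 6 already has 5, which forces R4C6 = 6.
Cage j has product 20, so R5C3 = 5.
Column 5 now contains 3, which forces R5C5 = 6.
Column 6 already has 6, so R5C6 = 3.
5 is placed in row 6, leaving R6C5 = 2.
Cage k's pair has product 12, leaving R1C4 = 3.
Column 5 now contains 3; hence R1C5 = 4.
Cage c has product 15; hence R3C1 = 5.
Row 3 now contains 1; hence R3C2 = 3.
Row 3 now contains 5, which forces R3C4 = 6.
The 3 cells of cage c must have product 15, so R4C1 = 1.
Row 4 now contains 6, which forces R4C4 = 4.
Cage b needs product 240, leaving R5C4 = 2.
The two cells of cage e must have product 6, so R6C3 = 6.
The two cells of cage e must have product 6, which forces R6C4 = 1.
Row 1 already has 3, so R1C1 = 6.
The two cells of cage h must have product 12, which forces R2C1 = 2.
Cage g has product 144, leaving R2C2 = 6.
The 4 cells of cage g must have product 144, so R2C3 = 4.
6 is placed in column 4; hence R2C4 = 5.
Row 3 already has 6, so R3C3 = 2.
4 is placed in row 4; hence R4C3 = 3.
2 is placed in row 5; hence R5C1 = 4.
Cage j needs product 20; hence R5C2 = 1.
Row 6 now contains 6, so R6C1 = 3.
Row 6 now contains 1; hence R6C2 = 4.

6 5 1 3 4 2 / 2 6 4 5 3 1 / 5 3 2 6 1 4 / 1 2 3 4 5 6 / 4 1 5 2 6 3 / 3 4 6 1 2 5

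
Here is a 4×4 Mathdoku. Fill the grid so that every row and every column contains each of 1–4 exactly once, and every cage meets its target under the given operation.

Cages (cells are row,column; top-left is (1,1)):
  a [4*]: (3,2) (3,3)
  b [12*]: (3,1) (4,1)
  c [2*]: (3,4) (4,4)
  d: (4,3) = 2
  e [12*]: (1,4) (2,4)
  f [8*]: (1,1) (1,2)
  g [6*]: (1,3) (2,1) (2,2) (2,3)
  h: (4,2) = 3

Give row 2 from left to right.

1 2 3 4

Cage g has product 6, leaving (1,3) = 1.
Column 3 now contains 1, so (3,3) = 4.
Cage h is a single given cell, so (4,2) = 3.
Cage d is a single given cell; hence (4,3) = 2.
Row 4 already has 2; hence (4,4) = 1.
Column 3 already has 2, leaving (2,3) = 3.
3 is placed in row 2, so (2,4) = 4.
4 is placed in row 3, leaving (3,1) = 3.
4 is placed in row 3, leaving (3,2) = 1.
Column 4 now contains 1, which forces (3,4) = 2.
Row 4 now contains 3, leaving (4,1) = 4.
Column 1 now contains 4, so (1,1) = 2.
Cage f's pair has product 8, leaving (1,2) = 4.
Column 4 now contains 4, leaving (1,4) = 3.
The 4 cells of cage g must have product 6; hence (2,1) = 1.
Column 2 now contains 1; hence (2,2) = 2.
The full grid is 2 4 1 3 / 1 2 3 4 / 3 1 4 2 / 4 3 2 1.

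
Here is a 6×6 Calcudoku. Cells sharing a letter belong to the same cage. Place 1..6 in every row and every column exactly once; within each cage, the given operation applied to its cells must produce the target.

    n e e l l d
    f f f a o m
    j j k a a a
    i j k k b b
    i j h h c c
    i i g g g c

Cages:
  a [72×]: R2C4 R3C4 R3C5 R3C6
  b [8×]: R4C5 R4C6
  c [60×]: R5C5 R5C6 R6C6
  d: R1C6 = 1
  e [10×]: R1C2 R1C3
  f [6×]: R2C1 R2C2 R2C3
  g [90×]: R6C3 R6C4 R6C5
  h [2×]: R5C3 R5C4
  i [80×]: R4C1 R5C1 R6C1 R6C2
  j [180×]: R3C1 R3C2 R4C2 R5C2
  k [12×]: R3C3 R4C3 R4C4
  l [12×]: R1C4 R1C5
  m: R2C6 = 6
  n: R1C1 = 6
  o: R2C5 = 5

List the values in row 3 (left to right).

N is a freebie, so R1C1 = 6.
Cage d is a single given cell, leaving R1C6 = 1.
Cage o is given, so R2C5 = 5.
Cage m is given, so R2C6 = 6.
In row 2, 4 can only go at R2C4, so R2C4 = 4.
4 is placed in column 4, so R1C4 = 3.
The two cells of cage l must have product 12, so R1C5 = 4.
Cage a has product 72, leaving R3C6 = 3.
4 is placed in column 5, so R4C5 = 2.
Row 4 now contains 2; hence R4C6 = 4.
Cage c has product 60; hence R5C5 = 6.
Column 5 now contains 6; hence R6C5 = 3.
The 4 cells of cage a must have product 72, leaving R3C4 = 6.
Column 5 now contains 6, which forces R3C5 = 1.
Column 4 now contains 6; hence R4C4 = 1.
1 is placed in column 4; hence R5C4 = 2.
2 is placed in row 5, which forces R5C6 = 5.
Column 4 now contains 6; hence R6C4 = 5.
5 is placed in column 6, so R6C6 = 2.
Row 4 already has 1, leaving R4C1 = 5.
Cage j has product 180, so R4C2 = 6.
6 is placed in row 4, which forces R4C3 = 3.
2 is placed in row 5; hence R5C1 = 4.
5 is placed in row 5; hence R5C2 = 3.
2 is placed in row 5, leaving R5C3 = 1.
Cage i needs product 80, which forces R6C1 = 1.
Row 6 already has 2, leaving R6C2 = 4.
Row 6 now contains 5, so R6C3 = 6.
Cage f needs product 6; hence R2C1 = 3.
Cage f has product 6, which forces R2C2 = 1.
Column 3 already has 1, leaving R2C3 = 2.
Column 1 now contains 5, so R3C1 = 2.
The 4 cells of cage j must have product 180, which forces R3C2 = 5.
Cage k has product 12; hence R3C3 = 4.
5 is placed in column 2; hence R1C2 = 2.
Column 3 already has 2, so R1C3 = 5.
Filled in: 6 2 5 3 4 1 / 3 1 2 4 5 6 / 2 5 4 6 1 3 / 5 6 3 1 2 4 / 4 3 1 2 6 5 / 1 4 6 5 3 2.

2 5 4 6 1 3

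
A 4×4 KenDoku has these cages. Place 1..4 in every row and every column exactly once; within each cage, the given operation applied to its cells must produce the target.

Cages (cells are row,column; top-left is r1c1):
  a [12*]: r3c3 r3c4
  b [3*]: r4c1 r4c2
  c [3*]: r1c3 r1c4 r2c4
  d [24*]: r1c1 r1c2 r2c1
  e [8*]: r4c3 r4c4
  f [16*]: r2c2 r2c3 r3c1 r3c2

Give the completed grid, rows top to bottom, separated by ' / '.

Cage c needs product 3, which forces r1c3 = 1.
Cage c has product 3, which forces r1c4 = 3.
Cage c has product 3, so r2c4 = 1.
Column 4 now contains 3, which forces r3c4 = 4.
Column 4 already has 4; hence r4c4 = 2.
The 3 cells of cage d must have product 24, which forces r2c1 = 3.
Row 3 now contains 4, leaving r3c3 = 3.
3 is placed in column 1, so r4c1 = 1.
1 is placed in row 4, leaving r4c2 = 3.
Row 4 already has 2, which forces r4c3 = 4.
Cage f has product 16; hence r2c2 = 4.
Column 3 now contains 4, so r2c3 = 2.
Column 1 now contains 1, so r3c1 = 2.
Cage f needs product 16, which forces r3c2 = 1.
Column 1 now contains 2; hence r1c1 = 4.
4 is placed in column 2; hence r1c2 = 2.

4 2 1 3 / 3 4 2 1 / 2 1 3 4 / 1 3 4 2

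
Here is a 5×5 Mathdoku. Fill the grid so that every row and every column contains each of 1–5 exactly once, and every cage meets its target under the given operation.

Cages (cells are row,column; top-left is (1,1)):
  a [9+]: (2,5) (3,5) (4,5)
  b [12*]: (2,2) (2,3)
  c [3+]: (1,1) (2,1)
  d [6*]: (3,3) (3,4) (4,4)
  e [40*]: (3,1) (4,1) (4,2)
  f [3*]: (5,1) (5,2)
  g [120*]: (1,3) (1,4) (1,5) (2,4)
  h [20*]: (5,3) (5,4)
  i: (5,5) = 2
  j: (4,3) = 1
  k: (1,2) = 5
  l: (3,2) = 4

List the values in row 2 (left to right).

2 3 4 5 1

Cage k is a single given cell, so (1,2) = 5.
Cage l is given, so (3,2) = 4.
4 is placed in column 2, so (4,2) = 2.
J is a freebie, so (4,3) = 1.
1 is placed in row 4, so (4,4) = 3.
Cage i is given, which forces (5,5) = 2.
4 is placed in column 2, so (2,2) = 3.
Cage b needs two cells with product 12, which forces (2,3) = 4.
The 4 cells of cage g must have product 120, so (2,4) = 5.
Row 2 already has 3, so (2,5) = 1.
Cage e has product 40, which forces (3,1) = 5.
Cage d has product 6; hence (3,3) = 2.
Cage d needs product 6, leaving (3,4) = 1.
Column 5 now contains 1, leaving (3,5) = 3.
The 3 cells of cage e must have product 40, leaving (4,1) = 4.
The 3 cells of cage a must have sum 9; hence (4,5) = 5.
3 is placed in column 2, which forces (5,2) = 1.
Column 3 already has 4, which forces (5,3) = 5.
5 is placed in column 4, leaving (5,4) = 4.
Cage c's pair has sum 3, which forces (1,1) = 1.
Column 3 now contains 2; hence (1,3) = 3.
4 is placed in column 4; hence (1,4) = 2.
Column 5 now contains 3, which forces (1,5) = 4.
Row 2 already has 1, so (2,1) = 2.
Row 5 now contains 1, so (5,1) = 3.
The full grid is 1 5 3 2 4 / 2 3 4 5 1 / 5 4 2 1 3 / 4 2 1 3 5 / 3 1 5 4 2.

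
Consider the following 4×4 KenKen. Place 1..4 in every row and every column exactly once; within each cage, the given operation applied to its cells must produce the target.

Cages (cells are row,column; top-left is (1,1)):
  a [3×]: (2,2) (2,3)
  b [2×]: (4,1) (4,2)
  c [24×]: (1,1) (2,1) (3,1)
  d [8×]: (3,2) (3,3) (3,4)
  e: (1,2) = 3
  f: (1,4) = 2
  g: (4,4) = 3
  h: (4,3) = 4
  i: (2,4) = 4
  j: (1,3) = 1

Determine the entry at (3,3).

E is a freebie, so (1,2) = 3.
Cage j is given, which forces (1,3) = 1.
Cage f is given, which forces (1,4) = 2.
Column 2 already has 3, so (2,2) = 1.
1 is placed in column 3, leaving (2,3) = 3.
Cage i is a single given cell, so (2,4) = 4.
Column 4 now contains 4, so (3,4) = 1.
Column 2 already has 1; hence (4,2) = 2.
H is a freebie, which forces (4,3) = 4.
Cage g is a single given cell; hence (4,4) = 3.
Row 1 already has 2, leaving (1,1) = 4.
4 is placed in row 2; hence (2,1) = 2.
Cage c has product 24, leaving (3,1) = 3.
Column 2 already has 2, so (3,2) = 4.
Column 3 now contains 4, which forces (3,3) = 2.
Row 4 now contains 2, leaving (4,1) = 1.
Filled in: 4 3 1 2 / 2 1 3 4 / 3 4 2 1 / 1 2 4 3.

2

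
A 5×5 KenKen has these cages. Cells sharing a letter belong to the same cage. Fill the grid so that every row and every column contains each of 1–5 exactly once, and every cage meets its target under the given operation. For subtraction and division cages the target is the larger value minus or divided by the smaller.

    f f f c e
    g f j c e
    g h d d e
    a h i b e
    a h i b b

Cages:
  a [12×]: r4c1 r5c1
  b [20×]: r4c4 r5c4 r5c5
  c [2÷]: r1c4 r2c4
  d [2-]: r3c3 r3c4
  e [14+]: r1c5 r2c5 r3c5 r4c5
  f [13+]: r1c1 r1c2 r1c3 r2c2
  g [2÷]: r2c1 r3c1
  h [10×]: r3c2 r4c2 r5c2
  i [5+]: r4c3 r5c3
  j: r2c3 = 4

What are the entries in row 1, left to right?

J is a freebie; hence r2c3 = 4.
The only place for 5 in column 1 is r1c1.
The only place for 3 in column 2 is r2c2.
In row 2, 5 can only go at r2c5, so r2c5 = 5.
The only place for 4 in column 2 is r1c2.
The 4 cells of cage f must have sum 13, which forces r1c3 = 1.
Row 1 already has 1, so r1c4 = 2.
Row 1 now contains 2, leaving r1c5 = 3.
Column 4 now contains 2; hence r2c4 = 1.
Row 2 already has 1; hence r2c1 = 2.
Cage b has product 20; hence r5c5 = 1.
The only place for 1 in row 4 is r4c2.
The only place for 1 in row 3 is r3c1.
Row 4 needs a 5, and only r4c4 is open for it.
Column 4 already has 5; hence r5c4 = 4.
The two cells of cage d must have difference 2, which forces r3c3 = 5.
Column 4 now contains 4, which forces r3c4 = 3.
Cage a needs two cells with product 12, so r4c1 = 4.
4 is placed in row 4, leaving r4c5 = 2.
Row 5 now contains 4, which forces r5c1 = 3.
3 is placed in row 5, leaving r5c3 = 2.
Row 3 now contains 5, so r3c2 = 2.
Column 5 now contains 2, leaving r3c5 = 4.
Row 4 now contains 2; hence r4c3 = 3.
Row 5 now contains 2, which forces r5c2 = 5.
Completed grid: 5 4 1 2 3 / 2 3 4 1 5 / 1 2 5 3 4 / 4 1 3 5 2 / 3 5 2 4 1.

5 4 1 2 3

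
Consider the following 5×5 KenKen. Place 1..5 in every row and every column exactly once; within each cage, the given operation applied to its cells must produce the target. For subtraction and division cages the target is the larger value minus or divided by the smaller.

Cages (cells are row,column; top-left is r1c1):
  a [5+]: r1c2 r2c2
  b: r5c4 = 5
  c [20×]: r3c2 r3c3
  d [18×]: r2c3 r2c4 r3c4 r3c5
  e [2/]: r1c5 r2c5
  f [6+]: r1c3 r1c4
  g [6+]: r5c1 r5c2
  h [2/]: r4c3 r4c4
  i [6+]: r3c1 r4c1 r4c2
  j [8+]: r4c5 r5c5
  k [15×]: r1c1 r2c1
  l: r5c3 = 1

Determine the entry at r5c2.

2

Cage l is given, leaving r5c3 = 1.
Cage b is given, so r5c4 = 5.
Row 5 now contains 5, so r5c5 = 3.
Cage d has product 18, so r2c3 = 3.
The 4 cells of cage d must have product 18, which forces r3c4 = 3.
Column 5 already has 3, leaving r4c5 = 5.
Cage k needs two cells with product 15, so r1c1 = 3.
3 is placed in row 2, which forces r2c1 = 5.
The only place for 5 in row 1 is r1c3.
Cage f needs two cells with sum 6; hence r1c4 = 1.
1 is placed in column 4; hence r2c4 = 2.
The two cells of cage c must have product 20, leaving r3c2 = 5.
Column 3 now contains 5, so r3c3 = 4.
4 is placed in column 3, so r4c3 = 2.
2 is placed in column 4, so r4c4 = 4.
Row 1 now contains 1, so r1c2 = 4.
Cage e needs two cells with quotient 2, which forces r1c5 = 2.
The two cells of cage a must have sum 5; hence r2c2 = 1.
1 is placed in row 2, leaving r2c5 = 4.
Cage i needs sum 6; hence r3c1 = 2.
The 4 cells of cage d must have product 18, which forces r3c5 = 1.
4 is placed in row 4, so r4c1 = 1.
Cage i needs sum 6; hence r4c2 = 3.
Column 1 already has 2, so r5c1 = 4.
Column 2 already has 4, so r5c2 = 2.
Filled in: 3 4 5 1 2 / 5 1 3 2 4 / 2 5 4 3 1 / 1 3 2 4 5 / 4 2 1 5 3.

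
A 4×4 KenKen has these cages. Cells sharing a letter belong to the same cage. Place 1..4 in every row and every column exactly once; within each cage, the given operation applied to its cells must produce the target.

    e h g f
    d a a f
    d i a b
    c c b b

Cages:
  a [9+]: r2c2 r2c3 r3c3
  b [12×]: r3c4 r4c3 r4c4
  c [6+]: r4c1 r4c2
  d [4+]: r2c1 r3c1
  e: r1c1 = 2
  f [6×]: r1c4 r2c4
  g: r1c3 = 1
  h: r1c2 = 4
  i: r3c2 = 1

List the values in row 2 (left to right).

E is a freebie, which forces r1c1 = 2.
Cage h is a single given cell; hence r1c2 = 4.
Cage g is a single given cell, leaving r1c3 = 1.
2 is placed in row 1, leaving r1c4 = 3.
Column 4 now contains 3; hence r2c4 = 2.
Cage i is given, so r3c2 = 1.
Row 3 now contains 1, which forces r3c4 = 4.
Column 1 now contains 2, so r4c1 = 4.
Column 2 now contains 4; hence r4c2 = 2.
Row 4 already has 2, leaving r4c3 = 3.
Column 4 already has 4, leaving r4c4 = 1.
Cage d's pair has sum 4, which forces r2c1 = 1.
2 is placed in row 2, so r2c2 = 3.
Column 3 already has 3, leaving r2c3 = 4.
Row 3 now contains 1, leaving r3c1 = 3.
Column 3 already has 3, which forces r3c3 = 2.
The full grid is 2 4 1 3 / 1 3 4 2 / 3 1 2 4 / 4 2 3 1.

1 3 4 2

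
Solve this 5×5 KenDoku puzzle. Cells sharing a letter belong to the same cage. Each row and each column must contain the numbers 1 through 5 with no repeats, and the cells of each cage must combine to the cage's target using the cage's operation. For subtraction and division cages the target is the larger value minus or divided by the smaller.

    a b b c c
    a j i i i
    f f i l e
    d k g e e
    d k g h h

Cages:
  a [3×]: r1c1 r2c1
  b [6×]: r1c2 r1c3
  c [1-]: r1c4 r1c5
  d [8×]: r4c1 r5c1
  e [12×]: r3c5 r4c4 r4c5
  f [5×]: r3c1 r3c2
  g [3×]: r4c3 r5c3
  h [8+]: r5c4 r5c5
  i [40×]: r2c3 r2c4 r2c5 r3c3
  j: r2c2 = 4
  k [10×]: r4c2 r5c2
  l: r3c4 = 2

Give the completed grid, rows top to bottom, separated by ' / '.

1 3 2 5 4 / 3 4 5 1 2 / 5 1 4 2 3 / 2 5 3 4 1 / 4 2 1 3 5

J is a freebie, which forces r2c2 = 4.
L is a freebie; hence r3c4 = 2.
The 4 cells of cage i must have product 40, leaving r3c3 = 4.
Row 2 needs a 3, and only r2c1 is open for it.
Column 1 already has 3, so r1c1 = 1.
Column 1 already has 1, so r3c1 = 5.
Row 3 already has 5, which forces r3c2 = 1.
1 is placed in row 3, so r3c5 = 3.
3 is placed in column 5, so r5c5 = 5.
Cage k needs two cells with product 10, leaving r4c2 = 5.
Row 5 already has 5, leaving r5c2 = 2.
Row 5 already has 5; hence r5c4 = 3.
Column 2 now contains 2, leaving r1c2 = 3.
The two cells of cage b must have product 6, which forces r1c3 = 2.
Column 4 already has 3, so r1c4 = 5.
Cage c's pair has difference 1, leaving r1c5 = 4.
Column 4 now contains 5, leaving r2c4 = 1.
Row 2 now contains 1, which forces r2c5 = 2.
Cage d's pair has product 8, so r4c1 = 2.
Cage g's pair has product 3, which forces r4c3 = 3.
1 is placed in column 4, which forces r4c4 = 4.
Column 5 now contains 4, so r4c5 = 1.
Row 5 already has 2, leaving r5c1 = 4.
3 is placed in row 5, leaving r5c3 = 1.
Row 2 now contains 1, leaving r2c3 = 5.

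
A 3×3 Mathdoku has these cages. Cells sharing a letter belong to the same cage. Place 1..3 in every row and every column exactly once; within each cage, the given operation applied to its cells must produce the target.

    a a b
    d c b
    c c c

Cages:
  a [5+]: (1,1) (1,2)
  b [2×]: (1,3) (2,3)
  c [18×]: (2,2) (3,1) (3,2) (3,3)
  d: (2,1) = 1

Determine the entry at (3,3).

3

Cage d is given, so (2,1) = 1.
Cage c needs product 18, which forces (2,2) = 3.
1 is placed in row 2, leaving (2,3) = 2.
Cage a needs two cells with sum 5, leaving (1,1) = 3.
Column 2 now contains 3, leaving (1,2) = 2.
2 is placed in column 3, leaving (1,3) = 1.
3 is placed in column 1, leaving (3,1) = 2.
Column 2 already has 2, so (3,2) = 1.
Column 3 now contains 1, which forces (3,3) = 3.
Completed grid: 3 2 1 / 1 3 2 / 2 1 3.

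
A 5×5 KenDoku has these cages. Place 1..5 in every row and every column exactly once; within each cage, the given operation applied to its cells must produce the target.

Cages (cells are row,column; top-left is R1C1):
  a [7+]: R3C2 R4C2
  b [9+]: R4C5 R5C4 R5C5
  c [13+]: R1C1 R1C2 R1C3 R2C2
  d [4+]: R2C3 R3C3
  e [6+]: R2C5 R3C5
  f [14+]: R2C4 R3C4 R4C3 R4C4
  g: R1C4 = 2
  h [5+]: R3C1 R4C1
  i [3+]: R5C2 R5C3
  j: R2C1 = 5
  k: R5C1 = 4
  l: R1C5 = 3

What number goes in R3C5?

4

Cage g is a single given cell; hence R1C4 = 2.
Cage l is a single given cell, so R1C5 = 3.
J is a freebie; hence R2C1 = 5.
Cage k is given, which forces R5C1 = 4.
4 is placed in column 1, leaving R1C1 = 1.
The 4 cells of cage c must have sum 13; hence R2C2 = 3.
3 is placed in row 2, leaving R2C3 = 1.
1 is placed in row 2; hence R2C4 = 4.
Row 2 now contains 4, which forces R2C5 = 2.
Column 3 already has 1, so R3C3 = 3.
Column 3 already has 1, leaving R5C3 = 2.
The 3 cells of cage b must have sum 9, so R5C4 = 3.
3 is placed in row 3, leaving R3C1 = 2.
Row 3 now contains 2, leaving R3C2 = 5.
Row 3 now contains 5, which forces R3C4 = 1.
Cage e needs two cells with sum 6, so R3C5 = 4.
The two cells of cage h must have sum 5, leaving R4C1 = 3.
5 is placed in column 2; hence R4C2 = 2.
Cage f needs sum 14, leaving R4C3 = 4.
Column 4 already has 1, leaving R4C4 = 5.
Row 4 now contains 5, so R4C5 = 1.
Row 5 already has 2, so R5C2 = 1.
Column 5 now contains 1, which forces R5C5 = 5.
5 is placed in column 2, so R1C2 = 4.
Column 3 now contains 4, which forces R1C3 = 5.
The full grid is 1 4 5 2 3 / 5 3 1 4 2 / 2 5 3 1 4 / 3 2 4 5 1 / 4 1 2 3 5.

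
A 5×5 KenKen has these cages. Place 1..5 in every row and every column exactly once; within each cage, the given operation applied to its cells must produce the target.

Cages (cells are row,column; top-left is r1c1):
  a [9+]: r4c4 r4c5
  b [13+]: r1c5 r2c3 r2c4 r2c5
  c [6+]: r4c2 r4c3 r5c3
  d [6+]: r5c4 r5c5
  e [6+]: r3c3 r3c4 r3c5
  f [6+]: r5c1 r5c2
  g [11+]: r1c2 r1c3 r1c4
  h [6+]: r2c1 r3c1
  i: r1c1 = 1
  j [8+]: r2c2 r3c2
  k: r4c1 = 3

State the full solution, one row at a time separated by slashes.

1 4 5 2 3 / 2 3 4 1 5 / 4 5 2 3 1 / 3 2 1 5 4 / 5 1 3 4 2

I is a freebie, so r1c1 = 1.
K is a freebie, which forces r4c1 = 3.
Row 1 needs a 3, and only r1c5 is open for it.
The only place for 4 in row 3 is r3c1.
4 is placed in column 1; hence r2c1 = 2.
Column 1 already has 2, leaving r5c1 = 5.
The two cells of cage f must have sum 6; hence r5c2 = 1.
Row 5 already has 1, leaving r5c3 = 3.
Cage e needs sum 6, which forces r3c4 = 3.
1 is placed in column 2, which forces r4c2 = 2.
The 3 cells of cage c must have sum 6, so r4c3 = 1.
The two cells of cage j must have sum 8, leaving r2c2 = 3.
Row 3 now contains 3, leaving r3c2 = 5.
1 is placed in column 3, which forces r3c3 = 2.
Cage e needs sum 6, which forces r3c5 = 1.
Column 2 now contains 5, which forces r1c2 = 4.
Cage g needs sum 11; hence r1c3 = 5.
Cage g has sum 11, leaving r1c4 = 2.
Column 3 now contains 5, so r2c3 = 4.
The 4 cells of cage b must have sum 13, leaving r2c4 = 1.
4 is placed in row 2, so r2c5 = 5.
5 is placed in column 5, which forces r4c5 = 4.
Column 4 now contains 2, which forces r5c4 = 4.
4 is placed in column 5, so r5c5 = 2.
Row 4 already has 4; hence r4c4 = 5.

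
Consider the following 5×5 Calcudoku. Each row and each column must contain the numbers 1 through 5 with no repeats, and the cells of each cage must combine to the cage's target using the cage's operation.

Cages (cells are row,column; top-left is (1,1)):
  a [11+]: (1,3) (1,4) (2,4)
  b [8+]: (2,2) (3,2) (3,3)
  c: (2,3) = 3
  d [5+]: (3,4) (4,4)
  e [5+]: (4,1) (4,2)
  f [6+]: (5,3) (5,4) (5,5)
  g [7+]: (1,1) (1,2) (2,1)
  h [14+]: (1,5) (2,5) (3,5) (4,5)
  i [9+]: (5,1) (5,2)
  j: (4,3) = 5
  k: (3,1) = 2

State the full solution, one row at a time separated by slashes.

Cage c is a single given cell; hence (2,3) = 3.
Cage k is given, so (3,1) = 2.
Cage j is a single given cell, leaving (4,3) = 5.
Column 1 needs a 3, and only (4,1) is open for it.
Cage e needs two cells with sum 5, so (4,2) = 2.
2 is placed in row 4, which forces (4,5) = 4.
Cage g has sum 7, so (1,1) = 5.
2 is placed in column 2; hence (1,2) = 1.
The 3 cells of cage g must have sum 7, so (2,1) = 1.
Column 2 now contains 1; hence (2,2) = 4.
The 3 cells of cage b must have sum 8; hence (3,2) = 3.
Cage d needs two cells with sum 5, so (3,4) = 4.
3 is placed in row 3, which forces (3,5) = 5.
Row 4 now contains 4, leaving (4,4) = 1.
Column 1 already has 5; hence (5,1) = 4.
4 is placed in column 2, leaving (5,2) = 5.
Cage a needs sum 11, which forces (1,3) = 4.
Cage a needs sum 11, which forces (1,4) = 2.
Cage h has sum 14; hence (1,5) = 3.
Cage a has sum 11, so (2,4) = 5.
Column 5 now contains 5, leaving (2,5) = 2.
Row 3 already has 4, leaving (3,3) = 1.
1 is placed in column 3, which forces (5,3) = 2.
2 is placed in column 4, so (5,4) = 3.
Column 5 now contains 2; hence (5,5) = 1.

5 1 4 2 3 / 1 4 3 5 2 / 2 3 1 4 5 / 3 2 5 1 4 / 4 5 2 3 1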